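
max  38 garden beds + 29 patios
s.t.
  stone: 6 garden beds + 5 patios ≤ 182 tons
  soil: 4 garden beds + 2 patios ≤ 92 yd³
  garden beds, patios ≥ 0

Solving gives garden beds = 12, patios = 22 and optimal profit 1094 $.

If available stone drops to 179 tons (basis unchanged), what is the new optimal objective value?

At the optimum: stone uses 182 of 182 (binding); soil uses 92 of 92 (binding).
Dual feasibility on the basic columns requires 6·y_stone + 4·y_soil = 38, 5·y_stone + 2·y_soil = 29.
Solving: y_stone = 5, y_soil = 2.
Δz = y_stone·Δb = 5 × (-3) = -15, so new z* = 1094 − 15 = 1079.

1079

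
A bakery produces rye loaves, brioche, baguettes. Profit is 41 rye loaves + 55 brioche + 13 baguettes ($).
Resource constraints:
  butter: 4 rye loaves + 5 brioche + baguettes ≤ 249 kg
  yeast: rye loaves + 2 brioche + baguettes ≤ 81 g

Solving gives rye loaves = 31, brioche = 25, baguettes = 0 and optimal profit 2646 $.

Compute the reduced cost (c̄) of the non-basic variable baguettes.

-1

At the optimum: butter uses 249 of 249 (binding); yeast uses 81 of 81 (binding).
Dual feasibility on the basic columns requires 4·y_butter + 1·y_yeast = 41, 5·y_butter + 2·y_yeast = 55.
Solving: y_butter = 9, y_yeast = 5.
Reduced cost of baguettes: c₃ − yᵀa₃ = 13 − (9·1 + 5·1) = 13 − 14 = -1.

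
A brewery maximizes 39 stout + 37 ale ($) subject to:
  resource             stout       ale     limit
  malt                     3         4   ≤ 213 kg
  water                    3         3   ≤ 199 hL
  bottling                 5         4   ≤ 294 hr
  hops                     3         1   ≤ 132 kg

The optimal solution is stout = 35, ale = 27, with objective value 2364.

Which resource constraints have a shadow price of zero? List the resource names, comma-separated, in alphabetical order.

bottling, water

malt: 213/213 (binding)
water: 186/199 (slack 13)
bottling: 283/294 (slack 11)
hops: 132/132 (binding)
By complementary slackness, a constraint with positive slack has shadow price 0 → bottling, water.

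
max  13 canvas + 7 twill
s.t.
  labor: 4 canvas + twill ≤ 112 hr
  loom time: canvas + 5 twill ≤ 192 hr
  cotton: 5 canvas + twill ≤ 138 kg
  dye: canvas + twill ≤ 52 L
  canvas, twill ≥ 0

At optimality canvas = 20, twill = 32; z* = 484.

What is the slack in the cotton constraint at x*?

cotton used = 5·20 + 1·32 = 132; slack = 138 − 132 = 6.

6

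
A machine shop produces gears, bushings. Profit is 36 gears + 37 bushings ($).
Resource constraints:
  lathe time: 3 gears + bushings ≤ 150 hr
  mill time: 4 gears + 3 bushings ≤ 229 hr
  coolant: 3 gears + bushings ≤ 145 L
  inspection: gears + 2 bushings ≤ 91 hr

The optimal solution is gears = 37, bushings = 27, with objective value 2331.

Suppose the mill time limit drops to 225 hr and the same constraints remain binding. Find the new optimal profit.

Binding: mill time and inspection. Non-binding: lathe time (12 unused), coolant (7 unused).
Since lathe time, coolant are not tight, their duals are 0.
From A_Bᵀ y = c: 4·y_mill time + 1·y_inspection = 36; 3·y_mill time + 2·y_inspection = 37.
→ y_mill time = 7 and y_inspection = 8.
Δz = y_mill time·Δb = 7 × (-4) = -28, so new z* = 2331 − 28 = 2303.

2303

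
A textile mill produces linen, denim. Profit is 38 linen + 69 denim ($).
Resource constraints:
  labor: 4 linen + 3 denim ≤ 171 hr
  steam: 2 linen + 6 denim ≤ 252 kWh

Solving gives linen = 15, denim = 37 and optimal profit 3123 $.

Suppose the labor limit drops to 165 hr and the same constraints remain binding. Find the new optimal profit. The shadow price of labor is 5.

3093

Δb = -6, so new z* = 3123 + (5)·(-6) = 3123 − 30 = 3093.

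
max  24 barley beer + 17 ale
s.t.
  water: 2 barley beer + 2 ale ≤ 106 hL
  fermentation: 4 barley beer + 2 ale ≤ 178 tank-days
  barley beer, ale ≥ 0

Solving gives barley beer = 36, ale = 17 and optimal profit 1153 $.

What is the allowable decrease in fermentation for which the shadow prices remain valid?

72

Binding constraints: water, fermentation. The basis is B = [[2,2],[4,2]] with det -4.
Per unit decrease in fermentation, x* moves by d = (-0.5, 0.5).
The basis stays optimal until barley beer reaches 0; allowable decrease = 72 tank-days.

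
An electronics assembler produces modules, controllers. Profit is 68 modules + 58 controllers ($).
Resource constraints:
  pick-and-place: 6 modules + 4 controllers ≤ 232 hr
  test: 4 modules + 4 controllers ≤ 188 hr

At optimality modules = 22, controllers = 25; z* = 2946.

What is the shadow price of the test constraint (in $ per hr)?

9.5

At the optimum: pick-and-place uses 232 of 232 (binding); test uses 188 of 188 (binding).
From A_Bᵀ y = c: 6·y_pick-and-place + 4·y_test = 68; 4·y_pick-and-place + 4·y_test = 58.
This yields shadow prices y_pick-and-place = 5, y_test = 9.5.
Shadow price of test = 9.5.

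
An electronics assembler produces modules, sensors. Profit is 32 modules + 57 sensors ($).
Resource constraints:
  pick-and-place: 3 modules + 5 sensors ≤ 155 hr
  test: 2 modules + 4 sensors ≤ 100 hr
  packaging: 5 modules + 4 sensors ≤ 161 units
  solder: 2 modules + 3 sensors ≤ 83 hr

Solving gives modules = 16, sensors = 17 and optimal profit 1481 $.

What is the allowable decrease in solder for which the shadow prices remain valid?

Binding constraints: test, solder. The basis is B = [[2,4],[2,3]] with det -2.
Per unit decrease in solder, x* moves by d = (-2, 1).
The basis stays optimal until modules reaches 0; allowable decrease = 8 hr.

8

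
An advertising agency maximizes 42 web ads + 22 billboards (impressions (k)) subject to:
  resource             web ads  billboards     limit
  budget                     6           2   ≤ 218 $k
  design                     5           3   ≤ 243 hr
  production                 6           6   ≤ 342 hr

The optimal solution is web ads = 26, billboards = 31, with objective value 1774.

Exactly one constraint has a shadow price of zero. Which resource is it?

design

budget: 218/218 (binding)
design: 223/243 (slack 20)
production: 342/342 (binding)
By complementary slackness, a constraint with positive slack has shadow price 0 → design.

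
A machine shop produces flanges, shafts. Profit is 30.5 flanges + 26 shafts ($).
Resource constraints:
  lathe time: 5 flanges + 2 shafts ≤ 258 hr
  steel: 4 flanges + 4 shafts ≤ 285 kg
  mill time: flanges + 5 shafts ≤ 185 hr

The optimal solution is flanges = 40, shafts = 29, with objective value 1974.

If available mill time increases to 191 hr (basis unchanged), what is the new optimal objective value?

1992

Binding: lathe time and mill time. Non-binding: steel (9 unused).
Since steel is not tight, its dual is 0.
The binding rows give the dual system: 5·y_lathe time + 1·y_mill time = 30.5 and 2·y_lathe time + 5·y_mill time = 26.
→ y_lathe time = 5.5 and y_mill time = 3.
Δz = y_mill time·Δb = 3 × (6) = 18, so new z* = 1974 + 18 = 1992.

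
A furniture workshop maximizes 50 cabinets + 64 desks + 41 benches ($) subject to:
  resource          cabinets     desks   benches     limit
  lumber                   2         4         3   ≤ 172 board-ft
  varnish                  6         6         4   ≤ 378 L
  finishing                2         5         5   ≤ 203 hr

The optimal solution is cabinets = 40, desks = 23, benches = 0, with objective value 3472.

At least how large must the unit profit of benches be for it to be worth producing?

Check each constraint at x*: lumber 172/172 (tight); varnish 378/378 (tight); finishing 195/203 (slack 8).
Since finishing is not tight, its dual is 0.
Dual feasibility on the basic columns requires 2·y_lumber + 6·y_varnish = 50, 4·y_lumber + 6·y_varnish = 64.
Solving: y_lumber = 7, y_varnish = 6.
benches enters the basis when its profit ≥ yᵀa₃ = 7·3 + 6·4 = 45.

45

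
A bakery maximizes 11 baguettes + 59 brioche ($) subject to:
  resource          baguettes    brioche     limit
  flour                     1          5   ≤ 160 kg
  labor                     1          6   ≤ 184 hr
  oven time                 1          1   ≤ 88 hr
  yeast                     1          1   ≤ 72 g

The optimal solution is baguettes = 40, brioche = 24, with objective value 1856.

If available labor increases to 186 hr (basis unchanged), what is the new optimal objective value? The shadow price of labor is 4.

1864

Δb = 2, so new z* = 1856 + (4)·(2) = 1856 + 8 = 1864.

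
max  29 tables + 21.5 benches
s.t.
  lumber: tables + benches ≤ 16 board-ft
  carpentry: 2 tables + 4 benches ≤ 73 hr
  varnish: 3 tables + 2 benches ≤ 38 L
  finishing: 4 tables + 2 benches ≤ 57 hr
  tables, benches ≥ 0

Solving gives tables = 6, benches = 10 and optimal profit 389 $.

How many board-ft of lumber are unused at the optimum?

lumber used = 1·6 + 1·10 = 16; slack = 16 − 16 = 0.

0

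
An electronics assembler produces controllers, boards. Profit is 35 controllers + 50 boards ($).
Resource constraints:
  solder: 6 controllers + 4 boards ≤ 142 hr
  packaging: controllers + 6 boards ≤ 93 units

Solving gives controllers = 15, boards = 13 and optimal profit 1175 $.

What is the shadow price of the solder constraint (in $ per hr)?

At the optimum: solder uses 142 of 142 (binding); packaging uses 93 of 93 (binding).
From A_Bᵀ y = c: 6·y_solder + 1·y_packaging = 35; 4·y_solder + 6·y_packaging = 50.
→ y_solder = 5 and y_packaging = 5.
Shadow price of solder = 5.

5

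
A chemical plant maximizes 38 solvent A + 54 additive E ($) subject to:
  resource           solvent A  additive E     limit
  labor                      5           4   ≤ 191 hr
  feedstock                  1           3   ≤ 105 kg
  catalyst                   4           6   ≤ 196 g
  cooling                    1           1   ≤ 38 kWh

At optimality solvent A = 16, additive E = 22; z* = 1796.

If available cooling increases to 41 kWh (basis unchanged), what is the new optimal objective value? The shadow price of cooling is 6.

1814

Δb = 3, so new z* = 1796 + (6)·(3) = 1796 + 18 = 1814.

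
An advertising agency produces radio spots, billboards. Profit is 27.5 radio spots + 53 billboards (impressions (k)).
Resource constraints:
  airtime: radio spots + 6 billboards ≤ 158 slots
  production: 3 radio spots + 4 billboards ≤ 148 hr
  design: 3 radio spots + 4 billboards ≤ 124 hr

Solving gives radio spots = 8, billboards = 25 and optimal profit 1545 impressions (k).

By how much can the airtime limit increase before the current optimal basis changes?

Binding constraints: airtime, design. The basis is B = [[1,6],[3,4]] with det -14.
Per unit increase in airtime, x* moves by d = (-0.2857, 0.2143).
The basis stays optimal until radio spots reaches 0; allowable increase = 28 slots.

28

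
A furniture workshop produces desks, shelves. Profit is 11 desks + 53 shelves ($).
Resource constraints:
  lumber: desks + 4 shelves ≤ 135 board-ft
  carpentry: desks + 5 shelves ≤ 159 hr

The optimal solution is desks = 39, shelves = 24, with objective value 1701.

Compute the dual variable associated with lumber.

Both lumber and carpentry are binding at x*.
Dual feasibility on the basic columns requires 1·y_lumber + 1·y_carpentry = 11, 4·y_lumber + 5·y_carpentry = 53.
→ y_lumber = 2 and y_carpentry = 9.
Shadow price of lumber = 2.

2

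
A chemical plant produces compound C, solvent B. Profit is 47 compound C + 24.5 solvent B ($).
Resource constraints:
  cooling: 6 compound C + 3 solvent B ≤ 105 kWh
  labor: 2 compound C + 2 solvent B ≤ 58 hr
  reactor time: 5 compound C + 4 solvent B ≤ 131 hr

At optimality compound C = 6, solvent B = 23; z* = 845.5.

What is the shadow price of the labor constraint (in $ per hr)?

1

At the optimum: cooling uses 105 of 105 (binding); labor uses 58 of 58 (binding); reactor time uses 122 of 131 (slack = 9).
Since reactor time is not tight, its dual is 0.
From A_Bᵀ y = c: 6·y_cooling + 2·y_labor = 47; 3·y_cooling + 2·y_labor = 24.5.
→ y_cooling = 7.5 and y_labor = 1.
Shadow price of labor = 1.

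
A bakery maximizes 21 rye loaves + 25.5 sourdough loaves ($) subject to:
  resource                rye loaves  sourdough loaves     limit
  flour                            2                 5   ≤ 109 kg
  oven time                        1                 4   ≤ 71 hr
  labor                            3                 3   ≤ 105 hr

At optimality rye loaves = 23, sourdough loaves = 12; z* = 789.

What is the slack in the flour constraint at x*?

3

flour used = 2·23 + 5·12 = 106; slack = 109 − 106 = 3.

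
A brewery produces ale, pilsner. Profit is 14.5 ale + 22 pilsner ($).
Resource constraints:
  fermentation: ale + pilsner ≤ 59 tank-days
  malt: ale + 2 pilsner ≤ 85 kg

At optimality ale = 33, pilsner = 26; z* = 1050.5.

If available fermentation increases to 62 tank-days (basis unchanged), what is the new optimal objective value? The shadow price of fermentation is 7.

Δb = 3, so new z* = 1050.5 + (7)·(3) = 1050.5 + 21 = 1071.5.

1071.5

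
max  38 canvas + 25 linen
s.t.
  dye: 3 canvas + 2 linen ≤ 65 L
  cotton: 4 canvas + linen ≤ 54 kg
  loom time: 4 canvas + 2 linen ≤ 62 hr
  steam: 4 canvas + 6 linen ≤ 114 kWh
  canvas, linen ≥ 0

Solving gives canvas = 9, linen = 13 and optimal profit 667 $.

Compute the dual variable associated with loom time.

Check each constraint at x*: dye 53/65 (slack 12); cotton 49/54 (slack 5); loom time 62/62 (tight); steam 114/114 (tight).
Slack constraints have shadow price 0 (complementary slackness).
The binding rows give the dual system: 4·y_loom time + 4·y_steam = 38 and 2·y_loom time + 6·y_steam = 25.
→ y_loom time = 8 and y_steam = 1.5.
Shadow price of loom time = 8.

8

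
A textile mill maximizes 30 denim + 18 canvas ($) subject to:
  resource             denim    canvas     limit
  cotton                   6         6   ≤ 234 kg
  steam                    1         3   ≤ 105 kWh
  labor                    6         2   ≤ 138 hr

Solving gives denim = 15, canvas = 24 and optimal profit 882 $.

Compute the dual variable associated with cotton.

2

Binding: cotton and labor. Non-binding: steam (18 unused).
Since steam is not tight, its dual is 0.
Dual feasibility on the basic columns requires 6·y_cotton + 6·y_labor = 30, 6·y_cotton + 2·y_labor = 18.
→ y_cotton = 2 and y_labor = 3.
Shadow price of cotton = 2.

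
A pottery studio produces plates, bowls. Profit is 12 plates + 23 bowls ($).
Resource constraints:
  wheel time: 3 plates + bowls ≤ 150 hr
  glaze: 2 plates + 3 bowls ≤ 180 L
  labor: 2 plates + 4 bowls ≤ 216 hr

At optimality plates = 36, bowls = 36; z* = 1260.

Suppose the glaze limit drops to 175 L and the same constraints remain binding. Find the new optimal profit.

1255

Check each constraint at x*: wheel time 144/150 (slack 6); glaze 180/180 (tight); labor 216/216 (tight).
Slack constraints have shadow price 0 (complementary slackness).
The binding rows give the dual system: 2·y_glaze + 2·y_labor = 12 and 3·y_glaze + 4·y_labor = 23.
Solving: y_glaze = 1, y_labor = 5.
Δz = y_glaze·Δb = 1 × (-5) = -5, so new z* = 1260 − 5 = 1255.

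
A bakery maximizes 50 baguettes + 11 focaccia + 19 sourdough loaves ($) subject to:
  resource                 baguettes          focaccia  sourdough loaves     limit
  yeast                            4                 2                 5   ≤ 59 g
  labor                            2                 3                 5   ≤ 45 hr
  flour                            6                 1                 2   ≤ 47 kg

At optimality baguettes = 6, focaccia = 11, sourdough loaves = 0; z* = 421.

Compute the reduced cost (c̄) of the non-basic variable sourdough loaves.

Binding: labor and flour. Non-binding: yeast (13 unused).
Since yeast is not tight, its dual is 0.
The binding rows give the dual system: 2·y_labor + 6·y_flour = 50 and 3·y_labor + 1·y_flour = 11.
This yields shadow prices y_labor = 1, y_flour = 8.
Reduced cost of sourdough loaves: c₃ − yᵀa₃ = 19 − (1·5 + 8·2) = 19 − 21 = -2.

-2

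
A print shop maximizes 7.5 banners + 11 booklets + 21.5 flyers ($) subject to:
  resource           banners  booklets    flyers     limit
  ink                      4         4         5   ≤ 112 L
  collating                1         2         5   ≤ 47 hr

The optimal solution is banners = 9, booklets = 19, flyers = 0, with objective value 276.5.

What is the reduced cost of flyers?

Both ink and collating are binding at x*.
Dual feasibility on the basic columns requires 4·y_ink + 1·y_collating = 7.5, 4·y_ink + 2·y_collating = 11.
This yields shadow prices y_ink = 1, y_collating = 3.5.
Reduced cost of flyers: c₃ − yᵀa₃ = 21.5 − (1·5 + 3.5·5) = 21.5 − 22.5 = -1.

-1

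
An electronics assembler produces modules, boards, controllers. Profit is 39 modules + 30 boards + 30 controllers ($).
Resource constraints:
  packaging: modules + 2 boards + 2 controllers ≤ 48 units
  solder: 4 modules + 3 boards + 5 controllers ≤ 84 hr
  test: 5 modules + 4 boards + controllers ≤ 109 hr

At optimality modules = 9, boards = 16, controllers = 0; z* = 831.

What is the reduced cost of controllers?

-3

Check each constraint at x*: packaging 41/48 (slack 7); solder 84/84 (tight); test 109/109 (tight).
By complementary slackness, y = 0 for the non-binding constraint.
From A_Bᵀ y = c: 4·y_solder + 5·y_test = 39; 3·y_solder + 4·y_test = 30.
Solving: y_solder = 6, y_test = 3.
Reduced cost of controllers: c₃ − yᵀa₃ = 30 − (6·5 + 3·1) = 30 − 33 = -3.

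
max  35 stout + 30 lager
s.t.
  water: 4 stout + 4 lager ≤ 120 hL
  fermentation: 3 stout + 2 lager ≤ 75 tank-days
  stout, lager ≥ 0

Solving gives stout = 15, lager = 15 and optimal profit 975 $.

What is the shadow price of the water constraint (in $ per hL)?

At the optimum: water uses 120 of 120 (binding); fermentation uses 75 of 75 (binding).
Dual feasibility on the basic columns requires 4·y_water + 3·y_fermentation = 35, 4·y_water + 2·y_fermentation = 30.
This yields shadow prices y_water = 5, y_fermentation = 5.
Shadow price of water = 5.

5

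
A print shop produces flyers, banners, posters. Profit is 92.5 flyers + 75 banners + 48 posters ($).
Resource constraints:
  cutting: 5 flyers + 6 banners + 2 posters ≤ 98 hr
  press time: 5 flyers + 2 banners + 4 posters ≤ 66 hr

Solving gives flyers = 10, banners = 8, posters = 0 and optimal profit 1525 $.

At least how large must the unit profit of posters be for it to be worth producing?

At the optimum: cutting uses 98 of 98 (binding); press time uses 66 of 66 (binding).
Dual feasibility on the basic columns requires 5·y_cutting + 5·y_press time = 92.5, 6·y_cutting + 2·y_press time = 75.
This yields shadow prices y_cutting = 9.5, y_press time = 9.
posters enters the basis when its profit ≥ yᵀa₃ = 9.5·2 + 9·4 = 55.

55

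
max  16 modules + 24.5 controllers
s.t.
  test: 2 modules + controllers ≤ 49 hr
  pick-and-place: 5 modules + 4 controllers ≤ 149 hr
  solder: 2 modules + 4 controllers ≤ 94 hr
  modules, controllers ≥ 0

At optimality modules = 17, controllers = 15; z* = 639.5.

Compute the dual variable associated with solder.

5.5

At the optimum: test uses 49 of 49 (binding); pick-and-place uses 145 of 149 (slack = 4); solder uses 94 of 94 (binding).
By complementary slackness, y = 0 for the non-binding constraint.
Dual feasibility on the basic columns requires 2·y_test + 2·y_solder = 16, 1·y_test + 4·y_solder = 24.5.
This yields shadow prices y_test = 2.5, y_solder = 5.5.
Shadow price of solder = 5.5.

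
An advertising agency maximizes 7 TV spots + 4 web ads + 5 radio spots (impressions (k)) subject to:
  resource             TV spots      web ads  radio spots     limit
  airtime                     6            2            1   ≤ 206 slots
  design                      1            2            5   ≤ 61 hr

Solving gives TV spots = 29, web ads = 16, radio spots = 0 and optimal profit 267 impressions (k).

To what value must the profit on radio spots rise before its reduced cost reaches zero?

6

At the optimum: airtime uses 206 of 206 (binding); design uses 61 of 61 (binding).
The binding rows give the dual system: 6·y_airtime + 1·y_design = 7 and 2·y_airtime + 2·y_design = 4.
Solving: y_airtime = 1, y_design = 1.
radio spots enters the basis when its profit ≥ yᵀa₃ = 1·1 + 1·5 = 6.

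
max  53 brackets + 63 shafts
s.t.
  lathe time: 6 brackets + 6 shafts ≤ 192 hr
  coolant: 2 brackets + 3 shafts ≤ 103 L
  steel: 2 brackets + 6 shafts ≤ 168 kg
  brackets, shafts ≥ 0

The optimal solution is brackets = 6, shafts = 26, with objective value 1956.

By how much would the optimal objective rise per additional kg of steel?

2.5

At the optimum: lathe time uses 192 of 192 (binding); coolant uses 90 of 103 (slack = 13); steel uses 168 of 168 (binding).
Since coolant is not tight, its dual is 0.
The binding rows give the dual system: 6·y_lathe time + 2·y_steel = 53 and 6·y_lathe time + 6·y_steel = 63.
This yields shadow prices y_lathe time = 8, y_steel = 2.5.
Shadow price of steel = 2.5.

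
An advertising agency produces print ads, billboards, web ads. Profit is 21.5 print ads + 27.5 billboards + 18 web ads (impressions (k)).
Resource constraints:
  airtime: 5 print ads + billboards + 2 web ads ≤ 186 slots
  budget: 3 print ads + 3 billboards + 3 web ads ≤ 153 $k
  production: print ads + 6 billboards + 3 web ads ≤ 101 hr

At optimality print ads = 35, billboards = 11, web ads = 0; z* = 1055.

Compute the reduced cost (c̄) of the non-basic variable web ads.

At the optimum: airtime uses 186 of 186 (binding); budget uses 138 of 153 (slack = 15); production uses 101 of 101 (binding).
By complementary slackness, y = 0 for the non-binding constraint.
The binding rows give the dual system: 5·y_airtime + 1·y_production = 21.5 and 1·y_airtime + 6·y_production = 27.5.
→ y_airtime = 3.5 and y_production = 4.
Reduced cost of web ads: c₃ − yᵀa₃ = 18 − (3.5·2 + 4·3) = 18 − 19 = -1.

-1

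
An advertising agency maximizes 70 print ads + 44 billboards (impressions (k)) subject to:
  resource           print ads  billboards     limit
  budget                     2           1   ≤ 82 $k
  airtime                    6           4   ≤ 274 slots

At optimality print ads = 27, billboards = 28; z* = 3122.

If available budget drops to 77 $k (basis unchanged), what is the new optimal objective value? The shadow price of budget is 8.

3082

Δb = -5, so new z* = 3122 + (8)·(-5) = 3122 − 40 = 3082.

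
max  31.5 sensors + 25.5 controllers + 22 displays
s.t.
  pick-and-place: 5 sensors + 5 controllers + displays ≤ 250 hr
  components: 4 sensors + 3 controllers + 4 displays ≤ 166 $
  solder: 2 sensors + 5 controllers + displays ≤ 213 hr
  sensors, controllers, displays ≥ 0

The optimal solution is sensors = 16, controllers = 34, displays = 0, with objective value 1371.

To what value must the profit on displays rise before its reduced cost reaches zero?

At the optimum: pick-and-place uses 250 of 250 (binding); components uses 166 of 166 (binding); solder uses 202 of 213 (slack = 11).
By complementary slackness, y = 0 for the non-binding constraint.
From A_Bᵀ y = c: 5·y_pick-and-place + 4·y_components = 31.5; 5·y_pick-and-place + 3·y_components = 25.5.
→ y_pick-and-place = 1.5 and y_components = 6.
displays enters the basis when its profit ≥ yᵀa₃ = 1.5·1 + 6·4 = 25.5.

25.5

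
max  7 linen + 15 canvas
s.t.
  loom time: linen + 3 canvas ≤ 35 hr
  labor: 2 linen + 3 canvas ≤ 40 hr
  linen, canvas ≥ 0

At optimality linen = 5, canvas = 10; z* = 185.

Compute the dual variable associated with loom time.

Check each constraint at x*: loom time 35/35 (tight); labor 40/40 (tight).
From A_Bᵀ y = c: 1·y_loom time + 2·y_labor = 7; 3·y_loom time + 3·y_labor = 15.
→ y_loom time = 3 and y_labor = 2.
Shadow price of loom time = 3.

3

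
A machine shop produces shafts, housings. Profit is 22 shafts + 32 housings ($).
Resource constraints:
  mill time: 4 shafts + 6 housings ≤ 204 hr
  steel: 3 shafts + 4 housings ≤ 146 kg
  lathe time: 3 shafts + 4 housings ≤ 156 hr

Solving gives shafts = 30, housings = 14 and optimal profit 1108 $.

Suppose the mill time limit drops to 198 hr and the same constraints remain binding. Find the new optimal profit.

1084

At the optimum: mill time uses 204 of 204 (binding); steel uses 146 of 146 (binding); lathe time uses 146 of 156 (slack = 10).
By complementary slackness, y = 0 for the non-binding constraint.
Dual feasibility on the basic columns requires 4·y_mill time + 3·y_steel = 22, 6·y_mill time + 4·y_steel = 32.
This yields shadow prices y_mill time = 4, y_steel = 2.
Δz = y_mill time·Δb = 4 × (-6) = -24, so new z* = 1108 − 24 = 1084.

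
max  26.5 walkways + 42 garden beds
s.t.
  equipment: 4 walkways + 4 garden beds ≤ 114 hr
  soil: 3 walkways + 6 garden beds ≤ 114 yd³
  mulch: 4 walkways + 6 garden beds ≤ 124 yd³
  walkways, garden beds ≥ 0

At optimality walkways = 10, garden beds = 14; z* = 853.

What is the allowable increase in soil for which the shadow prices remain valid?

Binding constraints: soil, mulch. The basis is B = [[3,6],[4,6]] with det -6.
Per unit increase in soil, x* moves by d = (-1, 0.6667).
The basis stays optimal until walkways reaches 0; allowable increase = 10 yd³.

10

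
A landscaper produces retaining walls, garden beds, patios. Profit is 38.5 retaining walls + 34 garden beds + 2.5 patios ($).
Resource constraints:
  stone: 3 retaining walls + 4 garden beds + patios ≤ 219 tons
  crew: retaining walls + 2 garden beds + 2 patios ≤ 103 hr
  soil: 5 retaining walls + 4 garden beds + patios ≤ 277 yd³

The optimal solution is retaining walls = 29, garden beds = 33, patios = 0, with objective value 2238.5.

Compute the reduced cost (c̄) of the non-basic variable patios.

Binding: stone and soil. Non-binding: crew (8 unused).
Slack constraints have shadow price 0 (complementary slackness).
Dual feasibility on the basic columns requires 3·y_stone + 5·y_soil = 38.5, 4·y_stone + 4·y_soil = 34.
→ y_stone = 2 and y_soil = 6.5.
Reduced cost of patios: c₃ − yᵀa₃ = 2.5 − (2·1 + 6.5·1) = 2.5 − 8.5 = -6.

-6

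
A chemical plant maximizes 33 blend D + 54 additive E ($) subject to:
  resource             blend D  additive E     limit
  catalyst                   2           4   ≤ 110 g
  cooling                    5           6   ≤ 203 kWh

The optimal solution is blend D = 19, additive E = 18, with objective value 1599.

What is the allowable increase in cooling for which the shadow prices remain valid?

Binding constraints: catalyst, cooling. The basis is B = [[2,4],[5,6]] with det -8.
Per unit increase in cooling, x* moves by d = (0.5, -0.25).
The basis stays optimal until additive E reaches 0; allowable increase = 72 kWh.

72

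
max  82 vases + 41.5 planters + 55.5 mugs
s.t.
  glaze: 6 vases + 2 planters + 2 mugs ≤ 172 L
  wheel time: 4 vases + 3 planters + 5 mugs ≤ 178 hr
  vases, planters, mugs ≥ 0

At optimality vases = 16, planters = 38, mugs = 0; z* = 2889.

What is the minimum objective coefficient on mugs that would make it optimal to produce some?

At the optimum: glaze uses 172 of 172 (binding); wheel time uses 178 of 178 (binding).
The binding rows give the dual system: 6·y_glaze + 4·y_wheel time = 82 and 2·y_glaze + 3·y_wheel time = 41.5.
Solving: y_glaze = 8, y_wheel time = 8.5.
mugs enters the basis when its profit ≥ yᵀa₃ = 8·2 + 8.5·5 = 58.5.

58.5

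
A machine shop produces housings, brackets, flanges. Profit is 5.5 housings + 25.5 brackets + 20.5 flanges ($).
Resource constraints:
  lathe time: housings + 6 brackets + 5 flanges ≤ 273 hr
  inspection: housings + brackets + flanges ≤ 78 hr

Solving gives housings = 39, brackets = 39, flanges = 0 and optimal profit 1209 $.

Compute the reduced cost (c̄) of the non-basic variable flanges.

Check each constraint at x*: lathe time 273/273 (tight); inspection 78/78 (tight).
Dual feasibility on the basic columns requires 1·y_lathe time + 1·y_inspection = 5.5, 6·y_lathe time + 1·y_inspection = 25.5.
Solving: y_lathe time = 4, y_inspection = 1.5.
Reduced cost of flanges: c₃ − yᵀa₃ = 20.5 − (4·5 + 1.5·1) = 20.5 − 21.5 = -1.

-1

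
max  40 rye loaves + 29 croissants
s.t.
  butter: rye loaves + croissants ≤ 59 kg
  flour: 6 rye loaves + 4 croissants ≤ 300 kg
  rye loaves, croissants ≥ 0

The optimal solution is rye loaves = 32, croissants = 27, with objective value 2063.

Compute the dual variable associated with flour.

5.5

Check each constraint at x*: butter 59/59 (tight); flour 300/300 (tight).
Dual feasibility on the basic columns requires 1·y_butter + 6·y_flour = 40, 1·y_butter + 4·y_flour = 29.
This yields shadow prices y_butter = 7, y_flour = 5.5.
Shadow price of flour = 5.5.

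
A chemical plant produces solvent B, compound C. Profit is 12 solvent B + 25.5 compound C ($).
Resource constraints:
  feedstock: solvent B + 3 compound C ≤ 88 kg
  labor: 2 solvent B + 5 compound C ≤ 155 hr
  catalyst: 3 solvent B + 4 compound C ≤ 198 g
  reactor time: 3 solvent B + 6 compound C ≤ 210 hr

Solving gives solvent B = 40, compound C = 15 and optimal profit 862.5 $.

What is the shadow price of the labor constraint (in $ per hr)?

1.5

Check each constraint at x*: feedstock 85/88 (slack 3); labor 155/155 (tight); catalyst 180/198 (slack 18); reactor time 210/210 (tight).
By complementary slackness, y = 0 for the non-binding constraints.
The binding rows give the dual system: 2·y_labor + 3·y_reactor time = 12 and 5·y_labor + 6·y_reactor time = 25.5.
→ y_labor = 1.5 and y_reactor time = 3.
Shadow price of labor = 1.5.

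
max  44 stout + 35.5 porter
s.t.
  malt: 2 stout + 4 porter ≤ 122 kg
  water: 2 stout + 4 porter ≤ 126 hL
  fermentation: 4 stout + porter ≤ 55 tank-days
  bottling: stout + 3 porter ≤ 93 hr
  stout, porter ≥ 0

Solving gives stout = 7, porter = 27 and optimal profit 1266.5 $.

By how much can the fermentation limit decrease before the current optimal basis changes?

Binding constraints: malt, fermentation. The basis is B = [[2,4],[4,1]] with det -14.
Per unit decrease in fermentation, x* moves by d = (-0.2857, 0.1429).
The basis stays optimal until stout reaches 0; allowable decrease = 24.5 tank-days.

24.5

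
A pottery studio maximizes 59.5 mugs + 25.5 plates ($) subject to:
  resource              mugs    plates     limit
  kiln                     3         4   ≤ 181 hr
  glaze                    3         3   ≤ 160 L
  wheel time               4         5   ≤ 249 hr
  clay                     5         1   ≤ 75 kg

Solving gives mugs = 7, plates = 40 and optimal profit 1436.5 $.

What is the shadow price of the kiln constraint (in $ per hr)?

Binding: kiln and clay. Non-binding: glaze (19 unused), wheel time (21 unused).
Slack constraints have shadow price 0 (complementary slackness).
From A_Bᵀ y = c: 3·y_kiln + 5·y_clay = 59.5; 4·y_kiln + 1·y_clay = 25.5.
This yields shadow prices y_kiln = 4, y_clay = 9.5.
Shadow price of kiln = 4.

4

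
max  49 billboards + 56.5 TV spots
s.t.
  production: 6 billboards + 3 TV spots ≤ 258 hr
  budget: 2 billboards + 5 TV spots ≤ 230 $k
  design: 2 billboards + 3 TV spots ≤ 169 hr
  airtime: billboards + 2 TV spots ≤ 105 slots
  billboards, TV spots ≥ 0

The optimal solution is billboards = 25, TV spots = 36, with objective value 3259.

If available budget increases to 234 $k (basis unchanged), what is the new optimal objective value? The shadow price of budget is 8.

Δb = 4, so new z* = 3259 + (8)·(4) = 3259 + 32 = 3291.

3291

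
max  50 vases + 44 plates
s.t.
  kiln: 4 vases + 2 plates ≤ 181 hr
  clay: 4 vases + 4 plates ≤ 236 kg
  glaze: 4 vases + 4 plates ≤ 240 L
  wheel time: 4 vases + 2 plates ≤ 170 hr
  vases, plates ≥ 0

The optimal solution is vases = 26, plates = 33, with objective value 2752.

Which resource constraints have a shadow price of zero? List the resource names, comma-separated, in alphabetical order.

kiln: 170/181 (slack 11)
clay: 236/236 (binding)
glaze: 236/240 (slack 4)
wheel time: 170/170 (binding)
By complementary slackness, a constraint with positive slack has shadow price 0 → glaze, kiln.

glaze, kiln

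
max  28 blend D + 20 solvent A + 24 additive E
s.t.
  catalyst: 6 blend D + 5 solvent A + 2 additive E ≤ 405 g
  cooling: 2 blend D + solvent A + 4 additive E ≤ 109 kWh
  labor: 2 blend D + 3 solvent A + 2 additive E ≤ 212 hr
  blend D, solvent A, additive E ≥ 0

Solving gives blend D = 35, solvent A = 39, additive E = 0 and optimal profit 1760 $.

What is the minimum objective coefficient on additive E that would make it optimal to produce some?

26

Binding: catalyst and cooling. Non-binding: labor (25 unused).
By complementary slackness, y = 0 for the non-binding constraint.
From A_Bᵀ y = c: 6·y_catalyst + 2·y_cooling = 28; 5·y_catalyst + 1·y_cooling = 20.
This yields shadow prices y_catalyst = 3, y_cooling = 5.
additive E enters the basis when its profit ≥ yᵀa₃ = 3·2 + 5·4 = 26.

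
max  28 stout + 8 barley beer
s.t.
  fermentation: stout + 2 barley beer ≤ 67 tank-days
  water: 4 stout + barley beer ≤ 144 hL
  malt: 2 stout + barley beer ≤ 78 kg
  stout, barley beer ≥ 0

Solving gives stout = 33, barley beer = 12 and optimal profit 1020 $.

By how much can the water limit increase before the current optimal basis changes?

12

Binding constraints: water, malt. The basis is B = [[4,1],[2,1]] with det 2.
Per unit increase in water, x* moves by d = (0.5, -1).
The basis stays optimal until barley beer reaches 0; allowable increase = 12 hL.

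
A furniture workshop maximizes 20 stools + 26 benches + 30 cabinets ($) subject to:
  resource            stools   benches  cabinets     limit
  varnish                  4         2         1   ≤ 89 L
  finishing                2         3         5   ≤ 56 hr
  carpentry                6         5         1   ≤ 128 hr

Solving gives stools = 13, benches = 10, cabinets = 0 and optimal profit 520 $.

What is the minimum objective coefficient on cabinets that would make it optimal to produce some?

At the optimum: varnish uses 72 of 89 (slack = 17); finishing uses 56 of 56 (binding); carpentry uses 128 of 128 (binding).
Since varnish is not tight, its dual is 0.
From A_Bᵀ y = c: 2·y_finishing + 6·y_carpentry = 20; 3·y_finishing + 5·y_carpentry = 26.
This yields shadow prices y_finishing = 7, y_carpentry = 1.
cabinets enters the basis when its profit ≥ yᵀa₃ = 7·5 + 1·1 = 36.

36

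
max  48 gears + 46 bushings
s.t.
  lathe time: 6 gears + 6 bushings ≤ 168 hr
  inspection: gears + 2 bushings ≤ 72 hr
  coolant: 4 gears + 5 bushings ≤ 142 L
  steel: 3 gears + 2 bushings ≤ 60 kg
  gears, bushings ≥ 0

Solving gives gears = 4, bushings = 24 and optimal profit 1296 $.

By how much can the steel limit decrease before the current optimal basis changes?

Binding constraints: lathe time, steel. The basis is B = [[6,6],[3,2]] with det -6.
Per unit decrease in steel, x* moves by d = (-1, 1).
The basis stays optimal until gears reaches 0; allowable decrease = 4 kg.

4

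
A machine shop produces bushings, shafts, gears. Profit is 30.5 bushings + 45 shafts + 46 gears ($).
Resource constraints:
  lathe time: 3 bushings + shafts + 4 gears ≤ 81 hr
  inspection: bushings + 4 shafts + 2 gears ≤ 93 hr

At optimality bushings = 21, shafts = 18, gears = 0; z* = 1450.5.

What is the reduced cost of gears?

At the optimum: lathe time uses 81 of 81 (binding); inspection uses 93 of 93 (binding).
From A_Bᵀ y = c: 3·y_lathe time + 1·y_inspection = 30.5; 1·y_lathe time + 4·y_inspection = 45.
This yields shadow prices y_lathe time = 7, y_inspection = 9.5.
Reduced cost of gears: c₃ − yᵀa₃ = 46 − (7·4 + 9.5·2) = 46 − 47 = -1.

-1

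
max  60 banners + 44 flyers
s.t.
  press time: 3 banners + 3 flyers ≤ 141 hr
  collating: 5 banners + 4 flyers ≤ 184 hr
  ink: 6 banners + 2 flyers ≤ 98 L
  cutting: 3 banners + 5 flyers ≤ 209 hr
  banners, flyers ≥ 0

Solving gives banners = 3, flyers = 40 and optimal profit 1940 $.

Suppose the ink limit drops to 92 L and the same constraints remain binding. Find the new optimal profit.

Binding: ink and cutting. Non-binding: press time (12 unused), collating (9 unused).
By complementary slackness, y = 0 for the non-binding constraints.
Dual feasibility on the basic columns requires 6·y_ink + 3·y_cutting = 60, 2·y_ink + 5·y_cutting = 44.
This yields shadow prices y_ink = 7, y_cutting = 6.
Δz = y_ink·Δb = 7 × (-6) = -42, so new z* = 1940 − 42 = 1898.

1898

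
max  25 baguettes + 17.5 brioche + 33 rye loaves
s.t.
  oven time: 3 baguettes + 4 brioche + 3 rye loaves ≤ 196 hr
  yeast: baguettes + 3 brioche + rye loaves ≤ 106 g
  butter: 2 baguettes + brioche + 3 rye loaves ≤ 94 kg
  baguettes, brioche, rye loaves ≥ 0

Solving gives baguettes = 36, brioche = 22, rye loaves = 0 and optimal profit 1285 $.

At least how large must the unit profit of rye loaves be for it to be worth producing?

34.5

Binding: oven time and butter. Non-binding: yeast (4 unused).
Since yeast is not tight, its dual is 0.
From A_Bᵀ y = c: 3·y_oven time + 2·y_butter = 25; 4·y_oven time + 1·y_butter = 17.5.
Solving: y_oven time = 2, y_butter = 9.5.
rye loaves enters the basis when its profit ≥ yᵀa₃ = 2·3 + 9.5·3 = 34.5.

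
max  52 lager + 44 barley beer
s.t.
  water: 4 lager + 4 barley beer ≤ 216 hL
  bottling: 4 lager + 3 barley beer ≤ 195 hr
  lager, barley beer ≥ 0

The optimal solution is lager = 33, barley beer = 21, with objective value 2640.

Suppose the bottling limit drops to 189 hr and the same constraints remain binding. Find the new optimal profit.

Both water and bottling are binding at x*.
The binding rows give the dual system: 4·y_water + 4·y_bottling = 52 and 4·y_water + 3·y_bottling = 44.
Solving: y_water = 5, y_bottling = 8.
Δz = y_bottling·Δb = 8 × (-6) = -48, so new z* = 2640 − 48 = 2592.

2592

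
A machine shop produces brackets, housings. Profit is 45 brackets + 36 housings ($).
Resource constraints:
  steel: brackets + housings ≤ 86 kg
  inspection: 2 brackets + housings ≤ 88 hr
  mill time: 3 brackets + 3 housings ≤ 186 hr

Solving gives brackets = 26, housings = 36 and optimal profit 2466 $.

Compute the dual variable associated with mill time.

Binding: inspection and mill time. Non-binding: steel (24 unused).
By complementary slackness, y = 0 for the non-binding constraint.
From A_Bᵀ y = c: 2·y_inspection + 3·y_mill time = 45; 1·y_inspection + 3·y_mill time = 36.
Solving: y_inspection = 9, y_mill time = 9.
Shadow price of mill time = 9.

9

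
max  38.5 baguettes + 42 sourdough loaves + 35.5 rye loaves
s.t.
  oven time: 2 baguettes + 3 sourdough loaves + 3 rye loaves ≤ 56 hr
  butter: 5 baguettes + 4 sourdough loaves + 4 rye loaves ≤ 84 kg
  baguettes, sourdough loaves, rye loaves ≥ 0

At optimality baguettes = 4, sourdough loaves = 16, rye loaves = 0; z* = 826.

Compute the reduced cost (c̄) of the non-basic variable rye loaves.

Check each constraint at x*: oven time 56/56 (tight); butter 84/84 (tight).
From A_Bᵀ y = c: 2·y_oven time + 5·y_butter = 38.5; 3·y_oven time + 4·y_butter = 42.
→ y_oven time = 8 and y_butter = 4.5.
Reduced cost of rye loaves: c₃ − yᵀa₃ = 35.5 − (8·3 + 4.5·4) = 35.5 − 42 = -6.5.

-6.5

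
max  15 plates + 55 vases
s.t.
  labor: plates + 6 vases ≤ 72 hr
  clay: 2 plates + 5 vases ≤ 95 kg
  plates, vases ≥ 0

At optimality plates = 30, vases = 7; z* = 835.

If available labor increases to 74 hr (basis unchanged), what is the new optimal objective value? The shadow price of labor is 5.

845

Δb = 2, so new z* = 835 + (5)·(2) = 835 + 10 = 845.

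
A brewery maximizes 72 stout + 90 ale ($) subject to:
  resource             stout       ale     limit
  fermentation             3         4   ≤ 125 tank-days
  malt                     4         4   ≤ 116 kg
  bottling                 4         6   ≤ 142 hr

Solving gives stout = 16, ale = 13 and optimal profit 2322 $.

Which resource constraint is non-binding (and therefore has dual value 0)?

fermentation: 100/125 (slack 25)
malt: 116/116 (binding)
bottling: 142/142 (binding)
By complementary slackness, a constraint with positive slack has shadow price 0 → fermentation.

fermentation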